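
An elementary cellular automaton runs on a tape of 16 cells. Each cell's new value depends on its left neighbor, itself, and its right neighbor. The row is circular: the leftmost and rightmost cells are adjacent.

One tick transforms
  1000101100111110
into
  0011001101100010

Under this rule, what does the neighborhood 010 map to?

0

At position 0 the neighborhood is 010; the next row has 0 there.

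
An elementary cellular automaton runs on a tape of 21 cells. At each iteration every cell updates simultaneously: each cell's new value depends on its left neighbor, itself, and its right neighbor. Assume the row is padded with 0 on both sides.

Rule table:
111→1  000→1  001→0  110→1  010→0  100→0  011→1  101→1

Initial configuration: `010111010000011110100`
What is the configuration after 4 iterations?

011111100111111111111

001111100111011111001
101111100111111111000
011111100111111111011
011111100111111111111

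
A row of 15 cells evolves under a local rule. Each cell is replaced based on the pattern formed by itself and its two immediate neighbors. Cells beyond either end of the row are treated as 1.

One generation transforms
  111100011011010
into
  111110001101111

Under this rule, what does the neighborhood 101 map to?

1

At position 9 the neighborhood is 101; the next row has 1 there.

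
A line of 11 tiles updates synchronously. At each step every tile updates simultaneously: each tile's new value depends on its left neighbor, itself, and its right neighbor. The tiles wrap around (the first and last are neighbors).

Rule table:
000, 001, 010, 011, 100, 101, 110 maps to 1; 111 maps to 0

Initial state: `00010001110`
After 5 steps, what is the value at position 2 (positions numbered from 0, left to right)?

1

11111111011
00000001110
11111111011  (repeats step 1; period 2)
step 5: 11111111011
position 2 holds 1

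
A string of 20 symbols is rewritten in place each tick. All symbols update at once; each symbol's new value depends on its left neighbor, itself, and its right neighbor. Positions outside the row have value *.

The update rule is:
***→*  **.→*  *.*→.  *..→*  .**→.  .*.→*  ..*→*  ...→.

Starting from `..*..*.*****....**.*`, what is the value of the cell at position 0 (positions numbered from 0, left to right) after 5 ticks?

tick 1: ******..*****..*.*..
tick 2: ********.*******.***
tick 3: ********..******..**
tick 4: **********.*******.*
tick 5: **********..******..
position 0 holds *

*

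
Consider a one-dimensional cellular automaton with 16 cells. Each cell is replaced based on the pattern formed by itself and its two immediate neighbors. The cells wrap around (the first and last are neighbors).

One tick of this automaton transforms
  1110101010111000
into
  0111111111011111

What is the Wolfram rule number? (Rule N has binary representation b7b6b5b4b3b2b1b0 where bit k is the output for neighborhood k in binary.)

position 1: 111 → 1  (bit 7 = 1)
position 2: 110 → 1  (bit 6 = 1)
position 3: 101 → 1  (bit 5 = 1)
position 13: 100 → 1  (bit 4 = 1)
position 0: 011 → 0  (bit 3 = 0)
position 4: 010 → 1  (bit 2 = 1)
position 15: 001 → 1  (bit 1 = 1)
position 14: 000 → 1  (bit 0 = 1)
bits b7..b0 = 11110111 = 247

247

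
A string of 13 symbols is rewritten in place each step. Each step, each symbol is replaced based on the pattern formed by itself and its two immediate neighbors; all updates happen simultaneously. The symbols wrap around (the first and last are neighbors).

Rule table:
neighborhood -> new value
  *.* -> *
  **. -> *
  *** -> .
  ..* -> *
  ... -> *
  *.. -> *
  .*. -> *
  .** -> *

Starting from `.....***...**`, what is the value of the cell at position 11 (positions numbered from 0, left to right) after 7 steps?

*

step 1: ******.******
step 2: .....***.....
step 3: ******.******  (repeats step 1; period 2)
step 7: ******.******
position 11 holds *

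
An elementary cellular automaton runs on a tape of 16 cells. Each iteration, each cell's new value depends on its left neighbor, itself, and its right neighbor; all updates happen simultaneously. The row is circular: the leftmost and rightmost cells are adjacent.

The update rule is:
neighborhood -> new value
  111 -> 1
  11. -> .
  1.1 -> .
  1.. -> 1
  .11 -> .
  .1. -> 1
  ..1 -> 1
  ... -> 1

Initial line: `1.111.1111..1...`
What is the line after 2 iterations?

.111111....11111

iteration 1: 1..1...11.111111
iteration 2: .111111....11111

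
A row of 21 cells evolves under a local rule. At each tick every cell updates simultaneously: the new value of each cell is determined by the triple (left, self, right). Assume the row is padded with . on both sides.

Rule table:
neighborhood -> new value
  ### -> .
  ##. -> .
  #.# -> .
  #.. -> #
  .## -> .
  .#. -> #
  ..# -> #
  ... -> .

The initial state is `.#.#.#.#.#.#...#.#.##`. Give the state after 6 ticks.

..............##.....

tick 1: ##.#.#.#.#.##.##.#...
tick 2: ...#.#.#.#.......##..
tick 3: ..##.#.#.##.....#..#.
tick 4: .#...#.#...#...######
tick 5: ###.##.##.###.#......
tick 6: ..............##.....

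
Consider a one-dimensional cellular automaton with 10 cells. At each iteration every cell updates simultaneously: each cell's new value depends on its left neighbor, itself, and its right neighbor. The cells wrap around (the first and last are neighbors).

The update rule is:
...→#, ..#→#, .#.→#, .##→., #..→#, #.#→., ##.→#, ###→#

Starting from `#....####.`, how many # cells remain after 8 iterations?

6

iteration 1: #####.###.
iteration 2: .####..##.
iteration 3: #.#####.##
iteration 4: #..####..#
iteration 5: ###.#####.
iteration 6: .##..####.
iteration 7: #.###.####
iteration 8: #..##..###
count of #: 6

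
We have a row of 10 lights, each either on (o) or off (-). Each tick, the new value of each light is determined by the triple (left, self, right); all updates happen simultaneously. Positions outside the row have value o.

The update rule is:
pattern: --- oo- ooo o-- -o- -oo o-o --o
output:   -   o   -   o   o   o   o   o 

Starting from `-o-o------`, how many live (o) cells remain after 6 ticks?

ooooo----o
----oo--oo
o--oooooo-
oooo----oo
---oo--oo-
o-oooooooo
count of o: 9

9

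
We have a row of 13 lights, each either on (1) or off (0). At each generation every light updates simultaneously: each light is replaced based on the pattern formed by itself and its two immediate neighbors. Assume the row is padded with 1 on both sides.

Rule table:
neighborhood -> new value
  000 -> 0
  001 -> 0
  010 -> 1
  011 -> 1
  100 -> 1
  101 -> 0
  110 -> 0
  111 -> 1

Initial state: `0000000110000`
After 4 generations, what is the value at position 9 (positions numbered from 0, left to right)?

generation 1: 1000000101000
generation 2: 0100000101100
generation 3: 0110000101010
generation 4: 0101000101010
position 9 holds 1

1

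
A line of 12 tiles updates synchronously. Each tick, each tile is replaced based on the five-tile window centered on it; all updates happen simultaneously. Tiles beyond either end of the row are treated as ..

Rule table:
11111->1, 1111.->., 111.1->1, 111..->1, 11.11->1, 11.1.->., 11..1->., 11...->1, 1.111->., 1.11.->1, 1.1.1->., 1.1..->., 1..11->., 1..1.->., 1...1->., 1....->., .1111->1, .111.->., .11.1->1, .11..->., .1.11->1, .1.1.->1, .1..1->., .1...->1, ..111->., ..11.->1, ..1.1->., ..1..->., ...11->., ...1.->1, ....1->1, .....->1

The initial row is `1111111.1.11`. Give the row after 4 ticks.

11..1.111..1

.1111.1..11.
..1.1....1.1
11.1.1.11.1.
11..1.111..1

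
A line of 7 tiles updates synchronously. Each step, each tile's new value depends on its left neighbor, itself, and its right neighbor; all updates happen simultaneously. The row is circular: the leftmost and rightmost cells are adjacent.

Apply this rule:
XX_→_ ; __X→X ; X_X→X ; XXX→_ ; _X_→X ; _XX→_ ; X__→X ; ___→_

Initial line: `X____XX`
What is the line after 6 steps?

_X__X__
XXXXXX_
______X
X____XX  (repeats step 0; period 4)
step 6: XXXXXX_

XXXXXX_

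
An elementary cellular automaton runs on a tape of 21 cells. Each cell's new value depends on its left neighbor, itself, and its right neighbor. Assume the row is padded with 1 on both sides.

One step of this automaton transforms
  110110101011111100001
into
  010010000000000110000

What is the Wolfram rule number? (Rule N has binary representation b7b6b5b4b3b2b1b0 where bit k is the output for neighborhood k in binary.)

80

position 0: 111 → 0  (bit 7 = 0)
position 1: 110 → 1  (bit 6 = 1)
position 2: 101 → 0  (bit 5 = 0)
position 16: 100 → 1  (bit 4 = 1)
position 3: 011 → 0  (bit 3 = 0)
position 6: 010 → 0  (bit 2 = 0)
position 19: 001 → 0  (bit 1 = 0)
position 17: 000 → 0  (bit 0 = 0)
bits b7..b0 = 01010000 = 80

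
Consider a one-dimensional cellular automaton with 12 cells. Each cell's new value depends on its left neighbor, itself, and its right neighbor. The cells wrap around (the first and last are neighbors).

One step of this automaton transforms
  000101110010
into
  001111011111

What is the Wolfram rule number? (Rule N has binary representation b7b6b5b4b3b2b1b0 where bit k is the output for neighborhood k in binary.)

position 6: 111 → 0  (bit 7 = 0)
position 7: 110 → 1  (bit 6 = 1)
position 4: 101 → 1  (bit 5 = 1)
position 8: 100 → 1  (bit 4 = 1)
position 5: 011 → 1  (bit 3 = 1)
position 3: 010 → 1  (bit 2 = 1)
position 2: 001 → 1  (bit 1 = 1)
position 0: 000 → 0  (bit 0 = 0)
bits b7..b0 = 01111110 = 126

126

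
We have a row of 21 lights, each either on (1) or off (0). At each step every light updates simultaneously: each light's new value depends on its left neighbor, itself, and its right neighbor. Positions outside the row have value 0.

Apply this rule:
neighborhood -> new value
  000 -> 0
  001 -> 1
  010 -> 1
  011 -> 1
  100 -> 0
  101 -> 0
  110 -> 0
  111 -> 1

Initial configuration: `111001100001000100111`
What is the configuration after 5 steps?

110011000011001101110
100110000110011001100
101100001100110011000
101000011001100110000
101000110011001100000

101000110011001100000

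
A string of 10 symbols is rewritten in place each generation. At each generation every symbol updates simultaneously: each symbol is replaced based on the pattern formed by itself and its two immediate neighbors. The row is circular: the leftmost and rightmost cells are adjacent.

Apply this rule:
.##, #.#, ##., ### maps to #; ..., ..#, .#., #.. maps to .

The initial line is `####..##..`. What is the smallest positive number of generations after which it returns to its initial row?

generation 1: ####..##..

1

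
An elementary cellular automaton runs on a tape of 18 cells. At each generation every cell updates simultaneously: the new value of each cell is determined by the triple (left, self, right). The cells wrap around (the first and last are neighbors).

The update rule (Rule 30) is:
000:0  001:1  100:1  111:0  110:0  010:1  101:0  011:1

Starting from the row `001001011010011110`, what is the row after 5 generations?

000101001010011110

011111010011110001
010000011110001011
011000110001011010
110101101011010011
000101001010011110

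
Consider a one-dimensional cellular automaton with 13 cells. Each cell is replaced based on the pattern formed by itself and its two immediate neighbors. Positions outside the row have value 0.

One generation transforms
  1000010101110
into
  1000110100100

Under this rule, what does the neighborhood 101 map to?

At position 6 the neighborhood is 101; the next row has 0 there.

0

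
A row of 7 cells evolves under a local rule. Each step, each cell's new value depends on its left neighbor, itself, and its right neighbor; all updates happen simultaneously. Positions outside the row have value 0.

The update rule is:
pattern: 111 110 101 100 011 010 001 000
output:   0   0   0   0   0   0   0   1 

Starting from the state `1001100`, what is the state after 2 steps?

0000001
1111100

1111100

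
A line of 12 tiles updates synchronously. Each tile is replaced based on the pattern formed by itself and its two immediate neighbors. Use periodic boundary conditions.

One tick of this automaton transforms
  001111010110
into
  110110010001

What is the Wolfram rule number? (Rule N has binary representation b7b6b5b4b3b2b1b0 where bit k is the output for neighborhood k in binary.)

151

position 3: 111 → 1  (bit 7 = 1)
position 5: 110 → 0  (bit 6 = 0)
position 6: 101 → 0  (bit 5 = 0)
position 11: 100 → 1  (bit 4 = 1)
position 2: 011 → 0  (bit 3 = 0)
position 7: 010 → 1  (bit 2 = 1)
position 1: 001 → 1  (bit 1 = 1)
position 0: 000 → 1  (bit 0 = 1)
bits b7..b0 = 10010111 = 151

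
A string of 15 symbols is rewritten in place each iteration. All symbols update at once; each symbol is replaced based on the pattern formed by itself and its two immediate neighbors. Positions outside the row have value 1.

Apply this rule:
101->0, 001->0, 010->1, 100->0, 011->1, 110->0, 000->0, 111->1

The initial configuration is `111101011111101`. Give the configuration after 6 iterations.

111001011111001
110001011110001
100001011100001
000001011000001
000001010000001
000001010000001

000001010000001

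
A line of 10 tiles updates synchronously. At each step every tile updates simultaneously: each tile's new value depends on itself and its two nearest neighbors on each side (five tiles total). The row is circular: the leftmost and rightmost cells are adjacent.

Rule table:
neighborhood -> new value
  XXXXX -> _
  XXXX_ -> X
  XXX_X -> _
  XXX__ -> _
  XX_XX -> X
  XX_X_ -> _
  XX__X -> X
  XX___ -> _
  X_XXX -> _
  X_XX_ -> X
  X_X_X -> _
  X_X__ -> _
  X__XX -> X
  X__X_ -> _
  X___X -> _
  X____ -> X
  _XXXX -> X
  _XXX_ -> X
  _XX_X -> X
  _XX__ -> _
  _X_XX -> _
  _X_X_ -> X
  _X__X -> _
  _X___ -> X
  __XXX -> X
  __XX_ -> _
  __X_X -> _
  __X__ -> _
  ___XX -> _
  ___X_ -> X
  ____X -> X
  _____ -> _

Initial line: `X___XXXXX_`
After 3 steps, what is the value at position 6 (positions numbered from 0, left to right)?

_X__XX_X__
X__X_X__X_
____X____X
position 6 holds _

_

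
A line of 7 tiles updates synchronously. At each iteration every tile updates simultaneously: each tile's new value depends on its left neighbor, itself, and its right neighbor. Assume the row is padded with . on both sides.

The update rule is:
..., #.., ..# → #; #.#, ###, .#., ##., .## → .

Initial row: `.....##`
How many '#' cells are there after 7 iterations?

5

#####..
.....##  (repeats iteration 0; period 2)
iteration 7: #####..
count of #: 5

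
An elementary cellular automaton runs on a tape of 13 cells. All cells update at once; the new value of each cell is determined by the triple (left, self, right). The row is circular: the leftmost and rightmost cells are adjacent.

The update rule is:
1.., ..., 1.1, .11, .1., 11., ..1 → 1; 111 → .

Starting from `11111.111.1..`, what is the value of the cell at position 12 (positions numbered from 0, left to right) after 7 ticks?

1

1...111.11111
11111.111....
1...111.11111  (repeats tick 1; period 2)
tick 7: 1...111.11111
position 12 holds 1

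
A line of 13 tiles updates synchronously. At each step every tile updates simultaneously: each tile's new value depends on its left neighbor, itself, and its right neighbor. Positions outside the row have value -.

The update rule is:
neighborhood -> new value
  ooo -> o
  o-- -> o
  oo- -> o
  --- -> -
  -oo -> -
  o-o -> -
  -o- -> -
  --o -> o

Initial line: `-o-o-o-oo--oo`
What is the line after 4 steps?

---o-o-o-o-oo

o-------ooo-o
-o-----o-oo--
o-o---o---oo-
---o-o-o-o-oo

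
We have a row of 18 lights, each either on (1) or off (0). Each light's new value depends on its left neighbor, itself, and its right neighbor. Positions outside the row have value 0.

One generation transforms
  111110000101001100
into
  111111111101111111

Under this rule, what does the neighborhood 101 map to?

0

At position 10 the neighborhood is 101; the next row has 0 there.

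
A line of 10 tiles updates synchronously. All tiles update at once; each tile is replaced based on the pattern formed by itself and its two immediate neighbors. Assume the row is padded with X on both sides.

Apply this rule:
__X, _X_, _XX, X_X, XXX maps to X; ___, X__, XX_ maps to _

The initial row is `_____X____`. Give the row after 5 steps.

XX___XXXXX

____XX___X
___XX___XX
__XX___XXX
_XX___XXXX
XX___XXXXX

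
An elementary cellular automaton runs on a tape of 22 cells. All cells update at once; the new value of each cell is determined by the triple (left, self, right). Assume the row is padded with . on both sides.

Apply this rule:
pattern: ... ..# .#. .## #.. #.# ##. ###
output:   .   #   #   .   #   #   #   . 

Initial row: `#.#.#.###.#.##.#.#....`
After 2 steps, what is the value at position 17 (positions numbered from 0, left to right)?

.

######..####.######...
.....###...##.....##..
position 17 holds .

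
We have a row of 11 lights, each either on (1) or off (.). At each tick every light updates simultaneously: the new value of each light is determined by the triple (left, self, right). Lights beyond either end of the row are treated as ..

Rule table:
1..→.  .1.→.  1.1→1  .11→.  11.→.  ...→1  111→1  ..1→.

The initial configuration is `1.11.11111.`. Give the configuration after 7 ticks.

.1.....1111

tick 1: .1..1.111..
tick 2: .....1.1..1
tick 3: 1111..1....
tick 4: .11.....111
tick 5: ....111..1.
tick 6: 111..1.....
tick 7: .1.....1111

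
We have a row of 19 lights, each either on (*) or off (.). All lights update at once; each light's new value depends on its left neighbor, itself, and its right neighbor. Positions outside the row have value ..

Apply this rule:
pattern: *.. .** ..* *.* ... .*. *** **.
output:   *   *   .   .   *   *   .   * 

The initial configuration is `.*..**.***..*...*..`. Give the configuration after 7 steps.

.**.**.*.**.***.***
.**.**.*.**.*.*.*.*
.**.**.*.**.*.*.*.*  (fixed point — unchanged through step 7)

.**.**.*.**.*.*.*.*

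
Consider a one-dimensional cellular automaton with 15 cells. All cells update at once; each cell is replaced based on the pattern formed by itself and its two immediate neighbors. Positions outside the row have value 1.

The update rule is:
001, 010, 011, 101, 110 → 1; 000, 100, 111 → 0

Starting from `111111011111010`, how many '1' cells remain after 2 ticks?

000001110001111
000011010011000
count of 1: 5

5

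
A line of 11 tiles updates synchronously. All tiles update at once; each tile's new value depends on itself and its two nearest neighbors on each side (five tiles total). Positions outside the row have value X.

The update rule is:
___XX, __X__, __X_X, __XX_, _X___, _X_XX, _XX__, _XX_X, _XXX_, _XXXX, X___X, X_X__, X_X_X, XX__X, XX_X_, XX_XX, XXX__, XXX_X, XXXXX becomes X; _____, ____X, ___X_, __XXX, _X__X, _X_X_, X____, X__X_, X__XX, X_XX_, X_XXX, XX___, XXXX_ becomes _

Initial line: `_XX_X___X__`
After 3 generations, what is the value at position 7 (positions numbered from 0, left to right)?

X_XXXXX_X__
XX_XX_XXX__
_XX_XX_XXX_
position 7 holds X

X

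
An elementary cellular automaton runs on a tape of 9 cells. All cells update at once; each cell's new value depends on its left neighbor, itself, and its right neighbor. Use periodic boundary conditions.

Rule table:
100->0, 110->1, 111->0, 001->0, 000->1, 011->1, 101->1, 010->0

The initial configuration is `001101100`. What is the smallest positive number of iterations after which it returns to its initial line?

14

101111101
111000111
001010100
100101001
100010001
101000101
110010011
010000010
000111000
110101011
011010110
011101110
010111010
001101100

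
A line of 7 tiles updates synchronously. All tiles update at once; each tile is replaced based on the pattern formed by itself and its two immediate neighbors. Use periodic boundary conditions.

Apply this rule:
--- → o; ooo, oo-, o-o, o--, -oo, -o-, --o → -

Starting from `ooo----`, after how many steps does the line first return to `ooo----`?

----oo-
ooo----

2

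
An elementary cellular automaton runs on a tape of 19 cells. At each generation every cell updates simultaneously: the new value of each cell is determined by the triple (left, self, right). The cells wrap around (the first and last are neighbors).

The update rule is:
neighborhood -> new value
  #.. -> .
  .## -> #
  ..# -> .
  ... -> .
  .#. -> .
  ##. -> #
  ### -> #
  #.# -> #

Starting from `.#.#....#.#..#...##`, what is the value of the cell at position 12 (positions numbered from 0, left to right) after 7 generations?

.

generation 1: #.#......#.......##
generation 2: ##...............##
generation 3: ##...............##  (fixed point — unchanged through generation 7)
position 12 holds .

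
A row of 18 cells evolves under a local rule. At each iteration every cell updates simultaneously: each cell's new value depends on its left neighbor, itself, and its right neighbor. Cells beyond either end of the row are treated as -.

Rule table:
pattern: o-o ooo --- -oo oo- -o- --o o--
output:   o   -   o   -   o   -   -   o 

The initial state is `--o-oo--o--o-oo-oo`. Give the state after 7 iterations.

o--o--o--o-oo--o--

o--o-oo--o--o-oo-o
-o--o-oo--o--o-oo-
--o--o-oo--o--o-oo
o--o--o-oo--o--o-o
-o--o--o-oo--o--o-
--o--o--o-oo--o--o
o--o--o--o-oo--o--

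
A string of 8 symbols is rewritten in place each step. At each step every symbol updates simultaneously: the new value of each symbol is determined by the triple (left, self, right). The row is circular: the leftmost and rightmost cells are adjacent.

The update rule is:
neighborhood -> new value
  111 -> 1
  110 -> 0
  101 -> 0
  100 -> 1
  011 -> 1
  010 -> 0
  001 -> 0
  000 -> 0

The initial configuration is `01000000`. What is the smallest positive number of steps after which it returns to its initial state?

step 1: 00100000
step 2: 00010000
step 3: 00001000
step 4: 00000100
step 5: 00000010
step 6: 00000001
step 7: 10000000
step 8: 01000000

8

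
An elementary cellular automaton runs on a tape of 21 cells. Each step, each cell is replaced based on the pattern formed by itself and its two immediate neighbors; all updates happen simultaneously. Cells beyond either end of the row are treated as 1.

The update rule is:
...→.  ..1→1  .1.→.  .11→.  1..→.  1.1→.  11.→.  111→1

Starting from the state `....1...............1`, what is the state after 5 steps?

...1...............1.
..1...............1..
.1...............1..1
................1..1.
...............1..1..

...............1..1..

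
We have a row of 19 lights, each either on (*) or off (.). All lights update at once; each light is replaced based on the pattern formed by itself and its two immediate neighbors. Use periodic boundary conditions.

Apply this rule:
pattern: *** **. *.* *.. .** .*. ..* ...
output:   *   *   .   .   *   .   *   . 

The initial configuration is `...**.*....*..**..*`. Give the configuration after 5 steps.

*****.*..*******.**

step 1: ..***.....*..***.*.
step 2: .****....*..****...
step 3: *****...*..*****...
step 4: *****..*..******..*
step 5: *****.*..*******.**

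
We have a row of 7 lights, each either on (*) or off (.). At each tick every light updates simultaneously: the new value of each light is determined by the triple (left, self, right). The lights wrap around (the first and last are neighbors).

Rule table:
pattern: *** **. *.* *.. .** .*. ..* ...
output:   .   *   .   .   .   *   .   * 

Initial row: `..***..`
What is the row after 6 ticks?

*.*.*..

tick 1: *...*.*
tick 2: *.*.*..
tick 3: *.*.*..  (fixed point — unchanged through tick 6)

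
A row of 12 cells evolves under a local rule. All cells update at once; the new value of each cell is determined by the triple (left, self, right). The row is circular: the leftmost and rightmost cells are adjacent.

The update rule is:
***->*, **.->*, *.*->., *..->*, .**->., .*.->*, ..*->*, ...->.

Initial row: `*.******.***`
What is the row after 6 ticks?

**.****.****

tick 1: *..*****..**
tick 2: ***.******.*
tick 3: ***..*****..
tick 4: .****.******
tick 5: ..***..*****
tick 6: **.****.****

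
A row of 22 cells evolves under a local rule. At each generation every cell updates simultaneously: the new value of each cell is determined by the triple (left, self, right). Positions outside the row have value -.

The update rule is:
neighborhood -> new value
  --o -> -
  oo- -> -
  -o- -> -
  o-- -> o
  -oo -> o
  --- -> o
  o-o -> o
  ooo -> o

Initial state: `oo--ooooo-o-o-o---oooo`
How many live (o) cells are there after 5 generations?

generation 1: o-o-oooo-o-o-o-oo-ooo-
generation 2: -o-oooo-o-o-o-oo-ooo-o
generation 3: --oooo-o-o-o-oo-ooo-o-
generation 4: o-ooo-o-o-o-oo-ooo-o-o
generation 5: -ooo-o-o-o-oo-ooo-o-o-
count of o: 13

13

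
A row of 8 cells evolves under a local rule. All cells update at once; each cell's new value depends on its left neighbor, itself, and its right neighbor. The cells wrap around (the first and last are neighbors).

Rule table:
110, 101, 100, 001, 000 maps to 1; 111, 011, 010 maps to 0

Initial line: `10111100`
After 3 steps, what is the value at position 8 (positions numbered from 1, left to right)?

0

step 1: 01000111
step 2: 10111001
step 3: 11001110
position 8 holds 0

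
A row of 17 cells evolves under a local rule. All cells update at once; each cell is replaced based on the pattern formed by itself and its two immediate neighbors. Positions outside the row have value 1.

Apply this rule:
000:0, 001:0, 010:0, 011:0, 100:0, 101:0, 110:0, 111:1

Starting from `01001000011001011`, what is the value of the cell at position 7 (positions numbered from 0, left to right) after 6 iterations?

00000000000000001
00000000000000000
00000000000000000  (fixed point — unchanged through iteration 6)
position 7 holds 0

0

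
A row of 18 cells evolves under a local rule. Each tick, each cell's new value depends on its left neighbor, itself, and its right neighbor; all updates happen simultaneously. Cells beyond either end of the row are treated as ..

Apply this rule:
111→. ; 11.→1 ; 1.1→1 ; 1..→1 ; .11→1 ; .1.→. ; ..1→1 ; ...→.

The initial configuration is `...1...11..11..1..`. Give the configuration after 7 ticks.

1111....11.11...1.

tick 1: ..1.1.111111111.1.
tick 2: .1.1.11.......11.1
tick 3: 1.1.1111.....1111.
tick 4: .1.11..11...11..11
tick 5: 1.11111111.1111111
tick 6: .11......111.....1
tick 7: 1111....11.11...1.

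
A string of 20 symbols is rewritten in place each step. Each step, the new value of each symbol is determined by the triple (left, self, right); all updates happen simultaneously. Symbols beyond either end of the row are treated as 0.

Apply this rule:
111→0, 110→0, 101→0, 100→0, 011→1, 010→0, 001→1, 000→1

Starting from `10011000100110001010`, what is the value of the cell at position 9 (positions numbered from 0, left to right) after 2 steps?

00110011001100110000
11100110011001100111
position 9 holds 1

1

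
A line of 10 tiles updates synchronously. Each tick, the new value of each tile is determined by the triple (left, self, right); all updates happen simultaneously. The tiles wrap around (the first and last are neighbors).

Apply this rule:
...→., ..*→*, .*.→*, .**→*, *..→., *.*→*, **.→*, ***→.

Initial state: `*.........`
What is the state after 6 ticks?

*........*
*.......**
*......**.
*.....****
*....**...
*...***..*

*...***..*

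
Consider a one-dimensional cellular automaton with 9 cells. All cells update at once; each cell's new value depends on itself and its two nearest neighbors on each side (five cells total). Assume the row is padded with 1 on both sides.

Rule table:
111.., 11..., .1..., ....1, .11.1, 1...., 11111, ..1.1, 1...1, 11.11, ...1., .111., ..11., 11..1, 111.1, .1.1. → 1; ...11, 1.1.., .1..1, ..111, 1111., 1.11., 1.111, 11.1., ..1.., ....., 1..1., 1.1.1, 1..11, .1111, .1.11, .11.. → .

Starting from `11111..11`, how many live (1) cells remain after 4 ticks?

4

111.11...
1.11..11.
11..1.111
.11.1...1
count of 1: 4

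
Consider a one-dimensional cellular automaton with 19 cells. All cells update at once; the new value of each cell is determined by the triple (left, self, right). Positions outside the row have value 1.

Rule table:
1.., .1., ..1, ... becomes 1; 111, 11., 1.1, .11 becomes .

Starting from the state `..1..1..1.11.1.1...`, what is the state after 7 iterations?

111111111....1.1111
.........11111.....
111111111.....11111
.........11111.....  (repeats iteration 2; period 2)
iteration 7: 111111111.....11111

111111111.....11111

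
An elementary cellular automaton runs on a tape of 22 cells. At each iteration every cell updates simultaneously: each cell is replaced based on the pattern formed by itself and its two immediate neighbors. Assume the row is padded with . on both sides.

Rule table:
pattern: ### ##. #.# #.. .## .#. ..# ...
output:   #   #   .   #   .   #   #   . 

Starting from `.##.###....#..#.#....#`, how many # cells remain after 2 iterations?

16

#.#..###..#####.##..##
#.###.####.####..###.#
count of #: 16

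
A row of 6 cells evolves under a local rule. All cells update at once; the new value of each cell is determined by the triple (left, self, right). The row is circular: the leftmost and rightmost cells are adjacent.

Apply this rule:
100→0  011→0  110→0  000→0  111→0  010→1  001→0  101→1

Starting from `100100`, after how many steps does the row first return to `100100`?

1

step 1: 100100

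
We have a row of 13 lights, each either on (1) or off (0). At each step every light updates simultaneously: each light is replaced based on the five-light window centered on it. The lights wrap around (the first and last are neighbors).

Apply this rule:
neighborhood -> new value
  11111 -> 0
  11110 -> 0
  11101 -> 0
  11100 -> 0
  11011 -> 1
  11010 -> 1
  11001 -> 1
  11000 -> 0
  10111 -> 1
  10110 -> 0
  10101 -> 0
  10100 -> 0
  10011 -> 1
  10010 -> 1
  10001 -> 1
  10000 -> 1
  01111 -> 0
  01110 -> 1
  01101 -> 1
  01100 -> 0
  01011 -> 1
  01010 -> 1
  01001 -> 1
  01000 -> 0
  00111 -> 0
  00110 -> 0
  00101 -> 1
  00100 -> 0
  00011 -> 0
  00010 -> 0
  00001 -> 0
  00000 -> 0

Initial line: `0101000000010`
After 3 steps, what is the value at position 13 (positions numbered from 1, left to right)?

1110010000001
0001100100000
0000011001000
position 13 holds 0

0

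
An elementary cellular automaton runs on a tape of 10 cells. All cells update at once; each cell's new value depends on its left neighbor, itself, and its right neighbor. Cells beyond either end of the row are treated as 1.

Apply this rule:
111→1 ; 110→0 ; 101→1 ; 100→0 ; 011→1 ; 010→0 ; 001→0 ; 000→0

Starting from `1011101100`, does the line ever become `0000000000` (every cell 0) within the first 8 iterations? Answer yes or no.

yes

iteration 1: 0111011000
iteration 2: 1110110000
iteration 3: 1101100000
iteration 4: 1011000000
iteration 5: 0110000000
iteration 6: 1100000000
iteration 7: 1000000000
iteration 8: 0000000000
all cells are 0 at iteration 8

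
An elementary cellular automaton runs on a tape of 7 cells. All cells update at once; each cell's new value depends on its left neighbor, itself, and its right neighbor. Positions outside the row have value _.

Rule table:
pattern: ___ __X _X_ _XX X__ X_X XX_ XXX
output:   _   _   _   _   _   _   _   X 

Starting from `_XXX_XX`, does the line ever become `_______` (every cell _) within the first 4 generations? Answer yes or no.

yes

__X____
_______
all cells are _ at generation 2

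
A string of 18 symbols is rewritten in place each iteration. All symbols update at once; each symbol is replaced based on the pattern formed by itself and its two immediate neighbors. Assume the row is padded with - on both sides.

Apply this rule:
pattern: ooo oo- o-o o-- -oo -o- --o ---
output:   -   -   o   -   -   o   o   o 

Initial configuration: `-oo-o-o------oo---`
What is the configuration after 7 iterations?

ooooo-oooo-ooooo--

o--oooo-ooooo---oo
o-o----o------oo--
ooo-oooo-ooooo---o
---o----o------ooo
oooo-oooo-ooooo---
----o----o------oo
ooooo-oooo-ooooo--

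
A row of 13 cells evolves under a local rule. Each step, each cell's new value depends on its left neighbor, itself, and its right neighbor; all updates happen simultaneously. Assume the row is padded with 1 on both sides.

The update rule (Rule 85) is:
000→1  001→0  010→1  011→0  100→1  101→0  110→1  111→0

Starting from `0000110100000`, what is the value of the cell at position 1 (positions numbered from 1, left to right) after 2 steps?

0

1110010111110
0011010000010
position 1 holds 0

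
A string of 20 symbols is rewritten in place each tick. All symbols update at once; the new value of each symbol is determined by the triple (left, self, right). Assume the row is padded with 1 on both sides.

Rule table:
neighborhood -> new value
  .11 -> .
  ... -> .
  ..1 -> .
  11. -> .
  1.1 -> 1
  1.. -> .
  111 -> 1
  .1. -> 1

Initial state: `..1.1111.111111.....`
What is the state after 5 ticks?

tick 1: ..11.11.1.1111......
tick 2: ....1..111.11.......
tick 3: ....1...1.1.........
tick 4: ....1...111.........
tick 5: ....1....1..........

....1....1..........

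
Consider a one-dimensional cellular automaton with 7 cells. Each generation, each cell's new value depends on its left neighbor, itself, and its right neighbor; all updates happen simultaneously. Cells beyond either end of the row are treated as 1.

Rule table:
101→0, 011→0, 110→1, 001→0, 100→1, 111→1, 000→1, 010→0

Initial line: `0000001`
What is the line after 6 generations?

generation 1: 1111100
generation 2: 1111110
generation 3: 1111110  (fixed point — unchanged through generation 6)

1111110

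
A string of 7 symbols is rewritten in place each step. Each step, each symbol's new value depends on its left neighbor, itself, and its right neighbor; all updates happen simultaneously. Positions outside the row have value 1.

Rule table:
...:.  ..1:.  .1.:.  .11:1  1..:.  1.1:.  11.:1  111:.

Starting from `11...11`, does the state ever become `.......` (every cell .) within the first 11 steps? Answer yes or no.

.1...1.
.......
all cells are . at step 2

yes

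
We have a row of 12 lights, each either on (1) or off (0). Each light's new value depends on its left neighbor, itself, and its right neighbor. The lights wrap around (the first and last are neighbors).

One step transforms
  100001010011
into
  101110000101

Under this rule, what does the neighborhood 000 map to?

At position 2 the neighborhood is 000; the next row has 1 there.

1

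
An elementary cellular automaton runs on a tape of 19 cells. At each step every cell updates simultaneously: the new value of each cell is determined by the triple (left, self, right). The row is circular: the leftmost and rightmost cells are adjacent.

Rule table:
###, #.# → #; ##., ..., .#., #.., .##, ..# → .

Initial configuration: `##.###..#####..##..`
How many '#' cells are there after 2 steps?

step 1: ..#.#....###.......
step 2: ...#......#........
count of #: 2

2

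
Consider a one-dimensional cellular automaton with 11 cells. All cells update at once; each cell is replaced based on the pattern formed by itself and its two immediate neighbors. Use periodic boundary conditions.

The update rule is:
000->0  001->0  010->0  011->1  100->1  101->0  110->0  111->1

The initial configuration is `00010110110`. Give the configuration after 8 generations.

01000010000

00000100101
10000010000
01000001000
00100000100
00010000010
00001000001
10000100000
01000010000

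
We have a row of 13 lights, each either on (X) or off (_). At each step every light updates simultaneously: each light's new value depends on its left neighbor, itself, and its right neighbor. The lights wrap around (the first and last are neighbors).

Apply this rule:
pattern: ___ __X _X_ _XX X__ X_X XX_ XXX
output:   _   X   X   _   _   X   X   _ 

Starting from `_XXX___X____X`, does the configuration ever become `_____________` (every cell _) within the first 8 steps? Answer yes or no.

no

step 1: X__X__XX___XX
step 2: X_XX_X_X__X__
step 3: XX_XXXXX_XX_X
step 4: _XX____XX_XX_
step 5: X_X___X_XX_X_
step 6: XXX__XXX_XXXX
step 7: __X_X__XX____
step 8: _XXXX_X_X____
step 8 is _XXXX_X_X____, still not uniform _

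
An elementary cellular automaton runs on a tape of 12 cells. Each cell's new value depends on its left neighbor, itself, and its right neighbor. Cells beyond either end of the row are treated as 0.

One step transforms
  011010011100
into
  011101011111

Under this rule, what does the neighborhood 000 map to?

At position 11 the neighborhood is 000; the next row has 1 there.

1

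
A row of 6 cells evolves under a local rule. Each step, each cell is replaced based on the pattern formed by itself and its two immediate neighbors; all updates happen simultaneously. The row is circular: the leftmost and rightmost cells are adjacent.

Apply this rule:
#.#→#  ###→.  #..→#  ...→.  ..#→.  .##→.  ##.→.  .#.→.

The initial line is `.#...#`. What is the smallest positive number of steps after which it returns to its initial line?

step 1: #.#...
step 2: .#.#..
step 3: ..#.#.
step 4: ...#.#
step 5: #...#.
step 6: .#...#

6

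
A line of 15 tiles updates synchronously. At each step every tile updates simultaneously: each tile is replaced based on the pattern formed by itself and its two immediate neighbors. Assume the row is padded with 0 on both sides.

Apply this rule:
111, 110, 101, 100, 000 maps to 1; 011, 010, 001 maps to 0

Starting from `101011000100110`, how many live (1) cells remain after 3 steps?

7

010101110010011
001010111001001
100101011100100
count of 1: 7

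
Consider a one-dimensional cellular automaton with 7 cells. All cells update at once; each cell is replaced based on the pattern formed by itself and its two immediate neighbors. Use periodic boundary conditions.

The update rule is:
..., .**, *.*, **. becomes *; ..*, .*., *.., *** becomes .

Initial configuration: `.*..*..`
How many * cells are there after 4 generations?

2

generation 1: ......*
generation 2: .****..
generation 3: .*..*.*
generation 4: *....*.
count of *: 2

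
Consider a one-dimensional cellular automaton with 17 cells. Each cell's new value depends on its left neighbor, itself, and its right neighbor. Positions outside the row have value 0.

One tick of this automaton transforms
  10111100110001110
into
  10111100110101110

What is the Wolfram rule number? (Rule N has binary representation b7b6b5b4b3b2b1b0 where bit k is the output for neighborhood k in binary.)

205

position 3: 111 → 1  (bit 7 = 1)
position 5: 110 → 1  (bit 6 = 1)
position 1: 101 → 0  (bit 5 = 0)
position 6: 100 → 0  (bit 4 = 0)
position 2: 011 → 1  (bit 3 = 1)
position 0: 010 → 1  (bit 2 = 1)
position 7: 001 → 0  (bit 1 = 0)
position 11: 000 → 1  (bit 0 = 1)
bits b7..b0 = 11001101 = 205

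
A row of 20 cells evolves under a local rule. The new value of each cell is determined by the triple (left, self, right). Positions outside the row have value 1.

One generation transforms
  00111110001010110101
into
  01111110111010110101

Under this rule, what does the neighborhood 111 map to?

At position 3 the neighborhood is 111; the next row has 1 there.

1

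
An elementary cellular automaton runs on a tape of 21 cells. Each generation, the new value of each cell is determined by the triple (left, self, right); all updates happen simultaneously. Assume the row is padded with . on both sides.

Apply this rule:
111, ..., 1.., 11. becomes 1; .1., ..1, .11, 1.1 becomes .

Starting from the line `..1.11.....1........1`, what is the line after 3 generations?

generation 1: 1....11111..1111111..
generation 2: .111..11111..11111111
generation 3: ..111..11111..1111111

..111..11111..1111111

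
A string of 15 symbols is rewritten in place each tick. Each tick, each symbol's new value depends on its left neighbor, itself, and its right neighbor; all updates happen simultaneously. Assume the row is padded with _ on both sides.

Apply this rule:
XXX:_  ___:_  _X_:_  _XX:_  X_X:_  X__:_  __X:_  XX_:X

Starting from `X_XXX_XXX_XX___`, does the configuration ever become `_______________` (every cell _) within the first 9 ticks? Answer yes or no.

tick 1: ____X___X__X___
tick 2: _______________
all cells are _ at tick 2

yes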